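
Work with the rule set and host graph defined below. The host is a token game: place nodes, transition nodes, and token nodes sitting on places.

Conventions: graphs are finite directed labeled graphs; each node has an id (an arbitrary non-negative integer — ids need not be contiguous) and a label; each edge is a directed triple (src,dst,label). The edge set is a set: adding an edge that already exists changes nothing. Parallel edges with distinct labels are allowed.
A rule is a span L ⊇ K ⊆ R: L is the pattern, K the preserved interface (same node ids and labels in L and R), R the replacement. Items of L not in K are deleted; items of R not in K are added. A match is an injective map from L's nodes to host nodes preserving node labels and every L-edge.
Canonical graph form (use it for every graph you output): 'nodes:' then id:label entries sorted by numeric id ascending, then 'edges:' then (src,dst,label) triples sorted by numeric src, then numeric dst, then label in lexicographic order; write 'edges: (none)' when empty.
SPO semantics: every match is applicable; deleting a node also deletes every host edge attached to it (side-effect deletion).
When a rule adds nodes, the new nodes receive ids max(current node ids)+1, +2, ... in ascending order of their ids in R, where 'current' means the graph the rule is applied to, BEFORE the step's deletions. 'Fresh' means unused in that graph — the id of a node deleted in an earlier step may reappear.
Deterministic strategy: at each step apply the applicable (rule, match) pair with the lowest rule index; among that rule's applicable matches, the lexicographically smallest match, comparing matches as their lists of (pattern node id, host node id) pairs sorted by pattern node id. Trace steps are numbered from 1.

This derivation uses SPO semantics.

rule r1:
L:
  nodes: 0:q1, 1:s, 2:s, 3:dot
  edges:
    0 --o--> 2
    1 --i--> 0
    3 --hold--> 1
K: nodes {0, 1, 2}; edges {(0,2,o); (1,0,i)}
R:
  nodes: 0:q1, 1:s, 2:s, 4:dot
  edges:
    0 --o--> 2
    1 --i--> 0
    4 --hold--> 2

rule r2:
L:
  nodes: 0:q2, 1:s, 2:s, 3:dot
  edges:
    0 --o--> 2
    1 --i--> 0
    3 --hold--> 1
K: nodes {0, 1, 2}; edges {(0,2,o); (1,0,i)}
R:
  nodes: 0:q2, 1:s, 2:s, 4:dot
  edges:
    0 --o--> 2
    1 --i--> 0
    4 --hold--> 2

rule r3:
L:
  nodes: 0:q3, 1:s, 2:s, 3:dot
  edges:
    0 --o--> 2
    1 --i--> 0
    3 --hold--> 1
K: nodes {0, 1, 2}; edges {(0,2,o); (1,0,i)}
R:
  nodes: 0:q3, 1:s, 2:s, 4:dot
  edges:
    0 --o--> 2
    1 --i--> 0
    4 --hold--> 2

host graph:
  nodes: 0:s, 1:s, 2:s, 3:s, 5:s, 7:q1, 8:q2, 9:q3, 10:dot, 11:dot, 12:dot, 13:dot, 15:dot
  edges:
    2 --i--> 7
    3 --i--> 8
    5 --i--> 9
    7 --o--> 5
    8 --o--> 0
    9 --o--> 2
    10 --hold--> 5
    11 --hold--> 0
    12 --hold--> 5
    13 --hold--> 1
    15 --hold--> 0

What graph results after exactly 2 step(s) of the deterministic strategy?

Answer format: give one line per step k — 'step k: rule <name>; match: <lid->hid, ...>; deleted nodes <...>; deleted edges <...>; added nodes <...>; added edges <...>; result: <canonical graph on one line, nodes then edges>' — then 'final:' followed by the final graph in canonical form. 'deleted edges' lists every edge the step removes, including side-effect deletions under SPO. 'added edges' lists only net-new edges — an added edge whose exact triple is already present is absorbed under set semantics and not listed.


step 1: rule r3; match: 0->9, 1->5, 2->2, 3->10; deleted nodes 10; deleted edges (10,5,hold); added nodes 16; added edges (16,2,hold); result: nodes: 0:s, 1:s, 2:s, 3:s, 5:s, 7:q1, 8:q2, 9:q3, 11:dot, 12:dot, 13:dot, 15:dot, 16:dot edges: (2,7,i); (3,8,i); (5,9,i); (7,5,o); (8,0,o); (9,2,o); (11,0,hold); (12,5,hold); (13,1,hold); (15,0,hold); (16,2,hold)
step 2: rule r1; match: 0->7, 1->2, 2->5, 3->16; deleted nodes 16; deleted edges (16,2,hold); added nodes 17; added edges (17,5,hold); result: nodes: 0:s, 1:s, 2:s, 3:s, 5:s, 7:q1, 8:q2, 9:q3, 11:dot, 12:dot, 13:dot, 15:dot, 17:dot edges: (2,7,i); (3,8,i); (5,9,i); (7,5,o); (8,0,o); (9,2,o); (11,0,hold); (12,5,hold); (13,1,hold); (15,0,hold); (17,5,hold)
final:
nodes: 0:s, 1:s, 2:s, 3:s, 5:s, 7:q1, 8:q2, 9:q3, 11:dot, 12:dot, 13:dot, 15:dot, 17:dot
edges: (2,7,i); (3,8,i); (5,9,i); (7,5,o); (8,0,o); (9,2,o); (11,0,hold); (12,5,hold); (13,1,hold); (15,0,hold); (17,5,hold)


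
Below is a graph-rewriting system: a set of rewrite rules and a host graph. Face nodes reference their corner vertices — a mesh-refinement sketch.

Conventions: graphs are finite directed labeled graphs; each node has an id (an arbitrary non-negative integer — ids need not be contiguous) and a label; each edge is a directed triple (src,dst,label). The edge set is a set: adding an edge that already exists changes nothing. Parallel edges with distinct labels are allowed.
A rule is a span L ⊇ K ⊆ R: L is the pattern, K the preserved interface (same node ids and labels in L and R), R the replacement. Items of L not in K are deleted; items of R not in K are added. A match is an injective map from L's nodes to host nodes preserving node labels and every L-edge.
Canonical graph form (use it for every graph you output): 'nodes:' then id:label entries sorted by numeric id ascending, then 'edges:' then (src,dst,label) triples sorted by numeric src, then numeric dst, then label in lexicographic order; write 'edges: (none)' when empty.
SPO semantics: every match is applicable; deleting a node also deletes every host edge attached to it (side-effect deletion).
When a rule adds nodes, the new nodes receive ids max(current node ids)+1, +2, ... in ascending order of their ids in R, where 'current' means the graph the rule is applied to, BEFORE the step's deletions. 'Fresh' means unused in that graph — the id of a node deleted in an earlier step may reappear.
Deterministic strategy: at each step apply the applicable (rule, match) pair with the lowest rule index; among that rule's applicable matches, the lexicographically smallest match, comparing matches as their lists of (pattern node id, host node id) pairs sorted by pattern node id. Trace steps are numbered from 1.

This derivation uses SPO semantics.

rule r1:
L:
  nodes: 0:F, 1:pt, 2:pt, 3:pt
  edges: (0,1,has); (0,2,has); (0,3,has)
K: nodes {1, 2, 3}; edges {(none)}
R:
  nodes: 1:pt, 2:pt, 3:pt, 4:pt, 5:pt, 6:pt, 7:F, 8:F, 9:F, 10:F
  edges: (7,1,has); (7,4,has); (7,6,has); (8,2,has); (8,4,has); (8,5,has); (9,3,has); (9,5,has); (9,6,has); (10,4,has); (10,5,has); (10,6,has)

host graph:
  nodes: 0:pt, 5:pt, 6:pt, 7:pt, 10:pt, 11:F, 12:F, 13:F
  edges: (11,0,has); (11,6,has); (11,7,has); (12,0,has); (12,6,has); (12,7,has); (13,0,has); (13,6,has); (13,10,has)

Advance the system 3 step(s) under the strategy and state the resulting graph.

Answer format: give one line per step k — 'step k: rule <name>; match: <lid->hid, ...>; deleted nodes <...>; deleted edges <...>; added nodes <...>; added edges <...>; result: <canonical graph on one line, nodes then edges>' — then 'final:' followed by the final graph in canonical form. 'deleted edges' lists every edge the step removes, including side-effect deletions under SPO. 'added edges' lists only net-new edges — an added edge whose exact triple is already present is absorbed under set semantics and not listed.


step 1: rule r1; match: 0->11, 1->0, 2->6, 3->7; deleted nodes 11; deleted edges (11,0,has); (11,6,has); (11,7,has); added nodes 14, 15, 16, 17, 18, 19, 20; added edges (17,0,has); (17,14,has); (17,16,has); (18,6,has); (18,14,has); (18,15,has); (19,7,has); (19,15,has); (19,16,has); (20,14,has); (20,15,has); (20,16,has); result: nodes: 0:pt, 5:pt, 6:pt, 7:pt, 10:pt, 12:F, 13:F, 14:pt, 15:pt, 16:pt, 17:F, 18:F, 19:F, 20:F edges: (12,0,has); (12,6,has); (12,7,has); (13,0,has); (13,6,has); (13,10,has); (17,0,has); (17,14,has); (17,16,has); (18,6,has); (18,14,has); (18,15,has); (19,7,has); (19,15,has); (19,16,has); (20,14,has); (20,15,has); (20,16,has)
step 2: rule r1; match: 0->12, 1->0, 2->6, 3->7; deleted nodes 12; deleted edges (12,0,has); (12,6,has); (12,7,has); added nodes 21, 22, 23, 24, 25, 26, 27; added edges (24,0,has); (24,21,has); (24,23,has); (25,6,has); (25,21,has); (25,22,has); (26,7,has); (26,22,has); (26,23,has); (27,21,has); (27,22,has); (27,23,has); result: nodes: 0:pt, 5:pt, 6:pt, 7:pt, 10:pt, 13:F, 14:pt, 15:pt, 16:pt, 17:F, 18:F, 19:F, 20:F, 21:pt, 22:pt, 23:pt, 24:F, 25:F, 26:F, 27:F edges: (13,0,has); (13,6,has); (13,10,has); (17,0,has); (17,14,has); (17,16,has); (18,6,has); (18,14,has); (18,15,has); (19,7,has); (19,15,has); (19,16,has); (20,14,has); (20,15,has); (20,16,has); (24,0,has); (24,21,has); (24,23,has); (25,6,has); (25,21,has); (25,22,has); (26,7,has); (26,22,has); (26,23,has); (27,21,has); (27,22,has); (27,23,has)
step 3: rule r1; match: 0->13, 1->0, 2->6, 3->10; deleted nodes 13; deleted edges (13,0,has); (13,6,has); (13,10,has); added nodes 28, 29, 30, 31, 32, 33, 34; added edges (31,0,has); (31,28,has); (31,30,has); (32,6,has); (32,28,has); (32,29,has); (33,10,has); (33,29,has); (33,30,has); (34,28,has); (34,29,has); (34,30,has); result: nodes: 0:pt, 5:pt, 6:pt, 7:pt, 10:pt, 14:pt, 15:pt, 16:pt, 17:F, 18:F, 19:F, 20:F, 21:pt, 22:pt, 23:pt, 24:F, 25:F, 26:F, 27:F, 28:pt, 29:pt, 30:pt, 31:F, 32:F, 33:F, 34:F edges: (17,0,has); (17,14,has); (17,16,has); (18,6,has); (18,14,has); (18,15,has); (19,7,has); (19,15,has); (19,16,has); (20,14,has); (20,15,has); (20,16,has); (24,0,has); (24,21,has); (24,23,has); (25,6,has); (25,21,has); (25,22,has); (26,7,has); (26,22,has); (26,23,has); (27,21,has); (27,22,has); (27,23,has); (31,0,has); (31,28,has); (31,30,has); (32,6,has); (32,28,has); (32,29,has); (33,10,has); (33,29,has); (33,30,has); (34,28,has); (34,29,has); (34,30,has)
final:
nodes: 0:pt, 5:pt, 6:pt, 7:pt, 10:pt, 14:pt, 15:pt, 16:pt, 17:F, 18:F, 19:F, 20:F, 21:pt, 22:pt, 23:pt, 24:F, 25:F, 26:F, 27:F, 28:pt, 29:pt, 30:pt, 31:F, 32:F, 33:F, 34:F
edges: (17,0,has); (17,14,has); (17,16,has); (18,6,has); (18,14,has); (18,15,has); (19,7,has); (19,15,has); (19,16,has); (20,14,has); (20,15,has); (20,16,has); (24,0,has); (24,21,has); (24,23,has); (25,6,has); (25,21,has); (25,22,has); (26,7,has); (26,22,has); (26,23,has); (27,21,has); (27,22,has); (27,23,has); (31,0,has); (31,28,has); (31,30,has); (32,6,has); (32,28,has); (32,29,has); (33,10,has); (33,29,has); (33,30,has); (34,28,has); (34,29,has); (34,30,has)


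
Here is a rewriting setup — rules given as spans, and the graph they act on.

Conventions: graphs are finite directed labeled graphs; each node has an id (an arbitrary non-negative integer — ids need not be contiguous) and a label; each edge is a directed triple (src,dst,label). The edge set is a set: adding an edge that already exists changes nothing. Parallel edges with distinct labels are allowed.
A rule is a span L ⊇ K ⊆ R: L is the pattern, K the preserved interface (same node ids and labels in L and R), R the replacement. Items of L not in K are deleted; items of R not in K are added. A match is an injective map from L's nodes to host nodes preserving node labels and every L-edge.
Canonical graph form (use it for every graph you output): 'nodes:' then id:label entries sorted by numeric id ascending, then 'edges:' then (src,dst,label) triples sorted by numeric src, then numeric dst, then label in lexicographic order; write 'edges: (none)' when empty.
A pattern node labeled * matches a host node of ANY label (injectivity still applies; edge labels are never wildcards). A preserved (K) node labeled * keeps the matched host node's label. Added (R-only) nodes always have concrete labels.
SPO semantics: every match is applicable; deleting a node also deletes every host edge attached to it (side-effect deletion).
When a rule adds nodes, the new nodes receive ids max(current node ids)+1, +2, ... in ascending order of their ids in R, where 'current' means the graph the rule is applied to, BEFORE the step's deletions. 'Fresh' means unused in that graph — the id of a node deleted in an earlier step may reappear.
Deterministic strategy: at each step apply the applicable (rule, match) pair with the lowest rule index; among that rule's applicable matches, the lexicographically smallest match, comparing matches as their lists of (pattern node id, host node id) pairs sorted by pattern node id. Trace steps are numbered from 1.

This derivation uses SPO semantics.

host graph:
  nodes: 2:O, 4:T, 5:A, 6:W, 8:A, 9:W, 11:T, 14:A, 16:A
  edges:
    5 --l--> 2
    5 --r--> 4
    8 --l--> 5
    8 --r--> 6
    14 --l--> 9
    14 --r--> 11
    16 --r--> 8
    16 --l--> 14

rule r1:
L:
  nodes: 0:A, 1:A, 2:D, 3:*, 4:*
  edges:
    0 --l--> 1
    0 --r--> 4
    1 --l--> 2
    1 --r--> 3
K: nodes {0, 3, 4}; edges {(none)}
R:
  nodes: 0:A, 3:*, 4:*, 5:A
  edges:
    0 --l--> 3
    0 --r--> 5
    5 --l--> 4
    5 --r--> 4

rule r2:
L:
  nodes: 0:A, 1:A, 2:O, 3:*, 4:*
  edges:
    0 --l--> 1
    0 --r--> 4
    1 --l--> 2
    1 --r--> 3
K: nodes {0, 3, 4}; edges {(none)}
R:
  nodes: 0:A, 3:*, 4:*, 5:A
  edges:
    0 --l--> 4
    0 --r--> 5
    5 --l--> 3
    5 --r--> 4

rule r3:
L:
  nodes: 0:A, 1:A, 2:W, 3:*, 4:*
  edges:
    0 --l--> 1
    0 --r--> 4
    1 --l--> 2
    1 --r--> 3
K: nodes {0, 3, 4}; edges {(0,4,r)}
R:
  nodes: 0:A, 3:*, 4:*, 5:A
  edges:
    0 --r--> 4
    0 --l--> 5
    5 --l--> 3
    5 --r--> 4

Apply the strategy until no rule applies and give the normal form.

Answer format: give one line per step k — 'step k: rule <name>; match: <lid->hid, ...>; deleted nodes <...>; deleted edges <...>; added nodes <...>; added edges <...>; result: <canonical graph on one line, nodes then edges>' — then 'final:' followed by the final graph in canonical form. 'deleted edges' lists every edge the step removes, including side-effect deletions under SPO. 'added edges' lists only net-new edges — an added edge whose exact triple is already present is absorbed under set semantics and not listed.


step 1: rule r2; match: 0->8, 1->5, 2->2, 3->4, 4->6; deleted nodes 2, 5; deleted edges (5,2,l); (5,4,r); (8,5,l); (8,6,r); added nodes 17; added edges (8,6,l); (8,17,r); (17,4,l); (17,6,r); result: nodes: 4:T, 6:W, 8:A, 9:W, 11:T, 14:A, 16:A, 17:A edges: (8,6,l); (8,17,r); (14,9,l); (14,11,r); (16,8,r); (16,14,l); (17,4,l); (17,6,r)
step 2: rule r3; match: 0->16, 1->14, 2->9, 3->11, 4->8; deleted nodes 9, 14; deleted edges (14,9,l); (14,11,r); (16,14,l); added nodes 18; added edges (16,18,l); (18,8,r); (18,11,l); result: nodes: 4:T, 6:W, 8:A, 11:T, 16:A, 17:A, 18:A edges: (8,6,l); (8,17,r); (16,8,r); (16,18,l); (17,4,l); (17,6,r); (18,8,r); (18,11,l)
final:
nodes: 4:T, 6:W, 8:A, 11:T, 16:A, 17:A, 18:A
edges: (8,6,l); (8,17,r); (16,8,r); (16,18,l); (17,4,l); (17,6,r); (18,8,r); (18,11,l)


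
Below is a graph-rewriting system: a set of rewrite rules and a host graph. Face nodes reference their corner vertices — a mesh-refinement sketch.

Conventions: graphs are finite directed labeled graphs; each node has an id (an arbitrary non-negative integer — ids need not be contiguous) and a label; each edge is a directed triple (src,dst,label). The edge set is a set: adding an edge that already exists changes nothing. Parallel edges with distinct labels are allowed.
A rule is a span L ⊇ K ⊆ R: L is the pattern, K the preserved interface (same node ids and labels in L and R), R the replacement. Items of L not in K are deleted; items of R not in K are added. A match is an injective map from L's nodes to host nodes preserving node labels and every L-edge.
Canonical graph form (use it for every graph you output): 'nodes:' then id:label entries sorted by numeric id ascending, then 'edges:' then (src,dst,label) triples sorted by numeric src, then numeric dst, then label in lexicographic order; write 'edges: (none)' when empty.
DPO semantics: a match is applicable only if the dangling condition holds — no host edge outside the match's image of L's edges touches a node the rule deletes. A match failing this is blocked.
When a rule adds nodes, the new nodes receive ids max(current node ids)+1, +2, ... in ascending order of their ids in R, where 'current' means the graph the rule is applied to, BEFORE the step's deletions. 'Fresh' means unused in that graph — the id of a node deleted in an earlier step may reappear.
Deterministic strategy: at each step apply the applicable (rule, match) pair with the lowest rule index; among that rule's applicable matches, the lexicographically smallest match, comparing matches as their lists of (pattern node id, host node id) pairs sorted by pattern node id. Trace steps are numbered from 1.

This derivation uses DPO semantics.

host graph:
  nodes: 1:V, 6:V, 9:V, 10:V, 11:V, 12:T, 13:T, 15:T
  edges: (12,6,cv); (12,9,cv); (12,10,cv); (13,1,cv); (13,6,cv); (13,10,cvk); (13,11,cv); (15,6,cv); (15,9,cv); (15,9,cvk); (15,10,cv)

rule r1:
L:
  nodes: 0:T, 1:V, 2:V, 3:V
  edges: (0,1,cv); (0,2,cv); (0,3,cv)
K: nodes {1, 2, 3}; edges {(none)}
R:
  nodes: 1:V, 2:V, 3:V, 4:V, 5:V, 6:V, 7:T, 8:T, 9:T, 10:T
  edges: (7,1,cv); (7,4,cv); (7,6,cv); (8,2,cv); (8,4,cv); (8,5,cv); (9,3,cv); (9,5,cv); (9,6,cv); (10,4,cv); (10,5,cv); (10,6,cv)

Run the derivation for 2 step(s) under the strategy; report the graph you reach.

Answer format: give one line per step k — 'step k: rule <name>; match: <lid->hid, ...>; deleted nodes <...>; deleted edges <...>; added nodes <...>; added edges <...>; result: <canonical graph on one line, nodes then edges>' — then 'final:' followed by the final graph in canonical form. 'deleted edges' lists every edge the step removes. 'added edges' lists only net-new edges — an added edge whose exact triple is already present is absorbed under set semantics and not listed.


step 1: rule r1; match: 0->12, 1->6, 2->9, 3->10; deleted nodes 12; deleted edges (12,6,cv); (12,9,cv); (12,10,cv); added nodes 16, 17, 18, 19, 20, 21, 22; added edges (19,6,cv); (19,16,cv); (19,18,cv); (20,9,cv); (20,16,cv); (20,17,cv); (21,10,cv); (21,17,cv); (21,18,cv); (22,16,cv); (22,17,cv); (22,18,cv); result: nodes: 1:V, 6:V, 9:V, 10:V, 11:V, 13:T, 15:T, 16:V, 17:V, 18:V, 19:T, 20:T, 21:T, 22:T edges: (13,1,cv); (13,6,cv); (13,10,cvk); (13,11,cv); (15,6,cv); (15,9,cv); (15,9,cvk); (15,10,cv); (19,6,cv); (19,16,cv); (19,18,cv); (20,9,cv); (20,16,cv); (20,17,cv); (21,10,cv); (21,17,cv); (21,18,cv); (22,16,cv); (22,17,cv); (22,18,cv)
step 2: rule r1; match: 0->19, 1->6, 2->16, 3->18; deleted nodes 19; deleted edges (19,6,cv); (19,16,cv); (19,18,cv); added nodes 23, 24, 25, 26, 27, 28, 29; added edges (26,6,cv); (26,23,cv); (26,25,cv); (27,16,cv); (27,23,cv); (27,24,cv); (28,18,cv); (28,24,cv); (28,25,cv); (29,23,cv); (29,24,cv); (29,25,cv); result: nodes: 1:V, 6:V, 9:V, 10:V, 11:V, 13:T, 15:T, 16:V, 17:V, 18:V, 20:T, 21:T, 22:T, 23:V, 24:V, 25:V, 26:T, 27:T, 28:T, 29:T edges: (13,1,cv); (13,6,cv); (13,10,cvk); (13,11,cv); (15,6,cv); (15,9,cv); (15,9,cvk); (15,10,cv); (20,9,cv); (20,16,cv); (20,17,cv); (21,10,cv); (21,17,cv); (21,18,cv); (22,16,cv); (22,17,cv); (22,18,cv); (26,6,cv); (26,23,cv); (26,25,cv); (27,16,cv); (27,23,cv); (27,24,cv); (28,18,cv); (28,24,cv); (28,25,cv); (29,23,cv); (29,24,cv); (29,25,cv)
final:
nodes: 1:V, 6:V, 9:V, 10:V, 11:V, 13:T, 15:T, 16:V, 17:V, 18:V, 20:T, 21:T, 22:T, 23:V, 24:V, 25:V, 26:T, 27:T, 28:T, 29:T
edges: (13,1,cv); (13,6,cv); (13,10,cvk); (13,11,cv); (15,6,cv); (15,9,cv); (15,9,cvk); (15,10,cv); (20,9,cv); (20,16,cv); (20,17,cv); (21,10,cv); (21,17,cv); (21,18,cv); (22,16,cv); (22,17,cv); (22,18,cv); (26,6,cv); (26,23,cv); (26,25,cv); (27,16,cv); (27,23,cv); (27,24,cv); (28,18,cv); (28,24,cv); (28,25,cv); (29,23,cv); (29,24,cv); (29,25,cv)


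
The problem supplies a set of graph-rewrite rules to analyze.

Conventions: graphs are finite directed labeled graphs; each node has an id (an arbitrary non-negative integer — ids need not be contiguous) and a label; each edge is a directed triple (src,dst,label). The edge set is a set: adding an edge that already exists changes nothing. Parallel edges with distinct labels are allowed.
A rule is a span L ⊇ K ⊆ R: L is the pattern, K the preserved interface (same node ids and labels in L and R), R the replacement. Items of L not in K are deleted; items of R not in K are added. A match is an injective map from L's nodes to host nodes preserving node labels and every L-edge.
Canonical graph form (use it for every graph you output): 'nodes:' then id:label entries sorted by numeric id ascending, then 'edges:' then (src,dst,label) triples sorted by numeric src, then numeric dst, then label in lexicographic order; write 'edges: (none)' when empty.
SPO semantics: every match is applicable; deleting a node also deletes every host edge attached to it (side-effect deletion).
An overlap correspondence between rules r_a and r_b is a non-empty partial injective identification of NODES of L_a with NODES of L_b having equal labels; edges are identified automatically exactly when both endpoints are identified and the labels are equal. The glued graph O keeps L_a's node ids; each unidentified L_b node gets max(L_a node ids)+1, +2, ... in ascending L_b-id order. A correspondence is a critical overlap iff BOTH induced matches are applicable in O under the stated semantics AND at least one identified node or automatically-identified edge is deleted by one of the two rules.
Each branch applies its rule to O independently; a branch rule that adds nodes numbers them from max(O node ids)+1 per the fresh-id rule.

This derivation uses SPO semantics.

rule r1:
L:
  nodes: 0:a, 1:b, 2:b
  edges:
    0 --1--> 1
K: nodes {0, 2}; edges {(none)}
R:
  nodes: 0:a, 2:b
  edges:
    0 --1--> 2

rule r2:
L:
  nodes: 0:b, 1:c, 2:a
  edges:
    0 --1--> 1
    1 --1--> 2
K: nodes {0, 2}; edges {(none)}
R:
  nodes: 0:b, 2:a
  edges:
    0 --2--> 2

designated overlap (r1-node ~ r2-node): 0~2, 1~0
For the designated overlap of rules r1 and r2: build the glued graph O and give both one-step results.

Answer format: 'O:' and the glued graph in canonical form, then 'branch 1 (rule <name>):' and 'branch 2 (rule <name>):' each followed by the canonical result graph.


O:
nodes: 0:a, 1:b, 2:b, 3:c
edges: (0,1,1); (1,3,1); (3,0,1)
branch 1 (rule r1):
nodes: 0:a, 2:b, 3:c
edges: (0,2,1); (3,0,1)
branch 2 (rule r2):
nodes: 0:a, 1:b, 2:b
edges: (0,1,1); (1,0,2)


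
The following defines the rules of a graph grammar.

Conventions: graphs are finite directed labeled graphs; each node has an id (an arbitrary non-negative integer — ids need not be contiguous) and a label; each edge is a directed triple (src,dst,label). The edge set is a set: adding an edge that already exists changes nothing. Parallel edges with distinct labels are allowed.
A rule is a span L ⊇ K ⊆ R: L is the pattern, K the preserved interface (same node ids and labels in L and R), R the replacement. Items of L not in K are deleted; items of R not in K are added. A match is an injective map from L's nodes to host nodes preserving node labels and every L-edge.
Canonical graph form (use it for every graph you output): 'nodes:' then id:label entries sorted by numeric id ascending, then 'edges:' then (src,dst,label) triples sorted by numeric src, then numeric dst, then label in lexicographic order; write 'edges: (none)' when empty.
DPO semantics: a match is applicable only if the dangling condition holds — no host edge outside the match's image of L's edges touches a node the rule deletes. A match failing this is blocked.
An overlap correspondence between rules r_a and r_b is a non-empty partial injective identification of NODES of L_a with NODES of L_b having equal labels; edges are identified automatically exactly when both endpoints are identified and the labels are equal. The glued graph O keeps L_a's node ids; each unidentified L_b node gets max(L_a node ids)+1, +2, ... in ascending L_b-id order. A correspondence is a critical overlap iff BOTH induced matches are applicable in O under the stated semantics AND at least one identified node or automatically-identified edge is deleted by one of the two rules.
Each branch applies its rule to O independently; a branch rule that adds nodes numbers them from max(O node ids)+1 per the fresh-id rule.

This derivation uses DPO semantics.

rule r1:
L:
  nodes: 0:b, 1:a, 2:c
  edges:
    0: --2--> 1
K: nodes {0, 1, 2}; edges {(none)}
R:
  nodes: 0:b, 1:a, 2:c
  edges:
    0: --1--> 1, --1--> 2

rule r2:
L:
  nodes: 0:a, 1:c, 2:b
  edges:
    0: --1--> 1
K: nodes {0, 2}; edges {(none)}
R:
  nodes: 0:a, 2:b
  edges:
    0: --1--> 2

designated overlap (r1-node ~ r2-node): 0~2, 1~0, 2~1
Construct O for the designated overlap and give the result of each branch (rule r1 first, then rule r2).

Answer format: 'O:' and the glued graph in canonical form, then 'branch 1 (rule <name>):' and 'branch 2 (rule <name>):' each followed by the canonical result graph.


O:
nodes: 0:b, 1:a, 2:c
edges: (0,1,2); (1,2,1)
branch 1 (rule r1):
nodes: 0:b, 1:a, 2:c
edges: (0,1,1); (0,2,1); (1,2,1)
branch 2 (rule r2):
nodes: 0:b, 1:a
edges: (0,1,2); (1,0,1)


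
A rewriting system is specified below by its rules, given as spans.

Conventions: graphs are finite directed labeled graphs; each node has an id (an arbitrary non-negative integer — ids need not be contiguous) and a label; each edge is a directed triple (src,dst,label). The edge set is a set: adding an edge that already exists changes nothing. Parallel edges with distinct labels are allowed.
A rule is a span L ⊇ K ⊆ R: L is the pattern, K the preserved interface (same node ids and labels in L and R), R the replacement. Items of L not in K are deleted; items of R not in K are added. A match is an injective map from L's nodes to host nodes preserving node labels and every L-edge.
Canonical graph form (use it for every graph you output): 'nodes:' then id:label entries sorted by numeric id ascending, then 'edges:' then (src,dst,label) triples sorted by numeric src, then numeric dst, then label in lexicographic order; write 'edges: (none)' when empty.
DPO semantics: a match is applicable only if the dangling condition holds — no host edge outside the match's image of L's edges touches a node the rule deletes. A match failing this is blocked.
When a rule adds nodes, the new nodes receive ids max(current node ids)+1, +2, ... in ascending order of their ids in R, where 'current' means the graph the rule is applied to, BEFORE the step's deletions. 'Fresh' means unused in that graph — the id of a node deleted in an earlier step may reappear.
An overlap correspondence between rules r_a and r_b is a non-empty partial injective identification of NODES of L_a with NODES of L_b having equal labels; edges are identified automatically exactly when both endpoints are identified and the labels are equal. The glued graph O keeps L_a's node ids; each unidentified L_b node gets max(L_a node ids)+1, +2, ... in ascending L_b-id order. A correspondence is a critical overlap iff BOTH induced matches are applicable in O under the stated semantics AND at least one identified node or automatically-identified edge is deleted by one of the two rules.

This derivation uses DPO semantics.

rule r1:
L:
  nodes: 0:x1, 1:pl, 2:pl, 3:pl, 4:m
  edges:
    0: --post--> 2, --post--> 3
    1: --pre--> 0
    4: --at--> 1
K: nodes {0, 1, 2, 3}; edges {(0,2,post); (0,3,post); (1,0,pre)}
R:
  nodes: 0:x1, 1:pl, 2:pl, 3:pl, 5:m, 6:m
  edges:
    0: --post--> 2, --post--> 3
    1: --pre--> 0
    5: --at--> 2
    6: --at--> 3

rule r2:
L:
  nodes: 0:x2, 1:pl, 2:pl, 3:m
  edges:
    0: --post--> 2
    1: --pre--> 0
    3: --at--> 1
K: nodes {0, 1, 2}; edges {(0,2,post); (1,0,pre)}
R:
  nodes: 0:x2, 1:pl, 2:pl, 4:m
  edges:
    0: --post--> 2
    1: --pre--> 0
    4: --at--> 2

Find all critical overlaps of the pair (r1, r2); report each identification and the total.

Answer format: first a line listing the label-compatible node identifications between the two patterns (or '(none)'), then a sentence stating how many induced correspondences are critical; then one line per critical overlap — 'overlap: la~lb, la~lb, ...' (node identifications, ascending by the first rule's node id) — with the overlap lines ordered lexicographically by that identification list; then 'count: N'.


label-compatible node identifications between L(r1) and L(r2): 1~1, 1~2, 2~1, 2~2, 3~1, 3~2, 4~3
3 of the induced correspondences are critical overlaps of r1 and r2.
overlap: 1~1, 2~2, 4~3
overlap: 1~1, 3~2, 4~3
overlap: 1~1, 4~3
count: 3


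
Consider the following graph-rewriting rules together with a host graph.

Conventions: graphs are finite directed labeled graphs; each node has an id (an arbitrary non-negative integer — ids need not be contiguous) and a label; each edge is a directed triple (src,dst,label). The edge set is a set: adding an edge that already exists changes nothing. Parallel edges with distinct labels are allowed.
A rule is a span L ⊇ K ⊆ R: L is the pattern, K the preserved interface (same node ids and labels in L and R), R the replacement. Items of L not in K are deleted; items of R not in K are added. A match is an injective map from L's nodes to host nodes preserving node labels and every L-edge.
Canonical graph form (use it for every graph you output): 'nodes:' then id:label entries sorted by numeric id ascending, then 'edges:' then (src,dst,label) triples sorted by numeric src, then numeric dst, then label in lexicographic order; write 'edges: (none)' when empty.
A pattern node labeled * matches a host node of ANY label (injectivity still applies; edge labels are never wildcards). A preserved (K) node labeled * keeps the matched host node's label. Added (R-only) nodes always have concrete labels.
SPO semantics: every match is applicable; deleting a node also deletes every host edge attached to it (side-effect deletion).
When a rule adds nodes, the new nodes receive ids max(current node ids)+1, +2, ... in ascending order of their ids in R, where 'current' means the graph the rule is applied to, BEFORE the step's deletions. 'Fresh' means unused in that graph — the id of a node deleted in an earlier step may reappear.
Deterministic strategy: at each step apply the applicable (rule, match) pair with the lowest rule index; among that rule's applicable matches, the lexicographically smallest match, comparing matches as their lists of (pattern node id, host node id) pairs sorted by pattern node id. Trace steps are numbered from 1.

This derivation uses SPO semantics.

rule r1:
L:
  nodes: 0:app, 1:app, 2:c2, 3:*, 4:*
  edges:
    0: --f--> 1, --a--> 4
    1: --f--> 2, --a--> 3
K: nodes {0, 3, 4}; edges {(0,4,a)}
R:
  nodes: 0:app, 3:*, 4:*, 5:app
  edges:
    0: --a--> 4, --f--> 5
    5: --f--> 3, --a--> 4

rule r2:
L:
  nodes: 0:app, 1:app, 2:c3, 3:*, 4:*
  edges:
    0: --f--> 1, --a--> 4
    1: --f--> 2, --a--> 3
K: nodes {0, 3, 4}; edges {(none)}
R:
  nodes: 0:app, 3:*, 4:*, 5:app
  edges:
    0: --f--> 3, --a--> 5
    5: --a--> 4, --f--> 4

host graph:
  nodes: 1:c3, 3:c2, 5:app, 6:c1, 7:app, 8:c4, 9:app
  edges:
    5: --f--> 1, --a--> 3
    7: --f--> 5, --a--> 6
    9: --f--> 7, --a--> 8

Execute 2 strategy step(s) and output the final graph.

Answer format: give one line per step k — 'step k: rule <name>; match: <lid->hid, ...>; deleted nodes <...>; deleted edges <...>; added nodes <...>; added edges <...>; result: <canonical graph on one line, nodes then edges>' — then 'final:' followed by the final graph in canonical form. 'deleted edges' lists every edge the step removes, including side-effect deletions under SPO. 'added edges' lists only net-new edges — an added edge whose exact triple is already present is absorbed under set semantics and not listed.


step 1: rule r2; match: 0->7, 1->5, 2->1, 3->3, 4->6; deleted nodes 1, 5; deleted edges (5,1,f); (5,3,a); (7,5,f); (7,6,a); added nodes 10; added edges (7,3,f); (7,10,a); (10,6,a); (10,6,f); result: nodes: 3:c2, 6:c1, 7:app, 8:c4, 9:app, 10:app edges: (7,3,f); (7,10,a); (9,7,f); (9,8,a); (10,6,a); (10,6,f)
step 2: rule r1; match: 0->9, 1->7, 2->3, 3->10, 4->8; deleted nodes 3, 7; deleted edges (7,3,f); (7,10,a); (9,7,f); added nodes 11; added edges (9,11,f); (11,8,a); (11,10,f); result: nodes: 6:c1, 8:c4, 9:app, 10:app, 11:app edges: (9,8,a); (9,11,f); (10,6,a); (10,6,f); (11,8,a); (11,10,f)
final:
nodes: 6:c1, 8:c4, 9:app, 10:app, 11:app
edges: (9,8,a); (9,11,f); (10,6,a); (10,6,f); (11,8,a); (11,10,f)


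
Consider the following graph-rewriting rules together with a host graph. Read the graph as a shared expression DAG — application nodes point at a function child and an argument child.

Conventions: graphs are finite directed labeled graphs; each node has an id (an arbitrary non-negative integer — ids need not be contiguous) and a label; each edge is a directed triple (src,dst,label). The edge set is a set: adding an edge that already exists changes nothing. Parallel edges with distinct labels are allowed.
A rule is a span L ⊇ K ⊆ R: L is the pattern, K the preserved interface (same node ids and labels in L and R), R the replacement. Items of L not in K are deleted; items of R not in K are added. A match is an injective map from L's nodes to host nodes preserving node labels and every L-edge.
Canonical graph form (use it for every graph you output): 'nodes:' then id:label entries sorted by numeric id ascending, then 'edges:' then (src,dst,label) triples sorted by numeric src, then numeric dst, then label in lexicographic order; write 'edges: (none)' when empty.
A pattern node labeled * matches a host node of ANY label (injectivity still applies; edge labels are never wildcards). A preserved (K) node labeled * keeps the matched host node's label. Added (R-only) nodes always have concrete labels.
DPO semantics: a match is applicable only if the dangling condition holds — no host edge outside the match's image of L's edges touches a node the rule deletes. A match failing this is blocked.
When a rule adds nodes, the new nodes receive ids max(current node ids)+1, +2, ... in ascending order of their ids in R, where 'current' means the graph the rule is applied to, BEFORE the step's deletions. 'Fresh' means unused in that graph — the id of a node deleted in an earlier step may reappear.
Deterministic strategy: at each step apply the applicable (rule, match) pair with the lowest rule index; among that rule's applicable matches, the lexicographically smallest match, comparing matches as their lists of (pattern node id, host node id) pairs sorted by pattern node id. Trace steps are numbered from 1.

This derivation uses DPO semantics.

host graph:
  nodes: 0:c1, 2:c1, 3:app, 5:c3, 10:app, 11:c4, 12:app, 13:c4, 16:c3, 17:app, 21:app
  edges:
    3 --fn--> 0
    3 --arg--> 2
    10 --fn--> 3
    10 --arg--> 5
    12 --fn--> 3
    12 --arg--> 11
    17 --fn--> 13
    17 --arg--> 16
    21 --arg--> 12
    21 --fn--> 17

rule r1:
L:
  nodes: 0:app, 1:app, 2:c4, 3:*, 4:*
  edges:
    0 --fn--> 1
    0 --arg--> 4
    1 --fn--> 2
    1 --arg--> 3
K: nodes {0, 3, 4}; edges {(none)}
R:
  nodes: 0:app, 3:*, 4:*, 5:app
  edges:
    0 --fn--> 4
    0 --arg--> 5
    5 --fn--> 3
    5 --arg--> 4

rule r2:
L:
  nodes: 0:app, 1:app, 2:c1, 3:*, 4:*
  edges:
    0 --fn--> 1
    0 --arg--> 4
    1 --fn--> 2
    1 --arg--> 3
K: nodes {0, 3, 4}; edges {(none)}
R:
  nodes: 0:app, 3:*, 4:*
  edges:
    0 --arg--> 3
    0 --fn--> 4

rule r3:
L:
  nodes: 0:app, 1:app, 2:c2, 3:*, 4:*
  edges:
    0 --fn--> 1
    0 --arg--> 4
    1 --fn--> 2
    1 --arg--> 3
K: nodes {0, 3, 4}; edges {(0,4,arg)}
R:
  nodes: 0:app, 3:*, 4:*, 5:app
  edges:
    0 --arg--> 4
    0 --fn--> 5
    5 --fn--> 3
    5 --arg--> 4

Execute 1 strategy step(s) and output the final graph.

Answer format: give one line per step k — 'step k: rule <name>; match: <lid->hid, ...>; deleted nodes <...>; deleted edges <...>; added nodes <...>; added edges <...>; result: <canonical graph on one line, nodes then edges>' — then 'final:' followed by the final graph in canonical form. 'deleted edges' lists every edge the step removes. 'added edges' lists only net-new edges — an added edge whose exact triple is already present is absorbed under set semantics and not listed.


step 1: rule r1; match: 0->21, 1->17, 2->13, 3->16, 4->12; deleted nodes 13, 17; deleted edges (17,13,fn); (17,16,arg); (21,12,arg); (21,17,fn); added nodes 22; added edges (21,12,fn); (21,22,arg); (22,12,arg); (22,16,fn); result: nodes: 0:c1, 2:c1, 3:app, 5:c3, 10:app, 11:c4, 12:app, 16:c3, 21:app, 22:app edges: (3,0,fn); (3,2,arg); (10,3,fn); (10,5,arg); (12,3,fn); (12,11,arg); (21,12,fn); (21,22,arg); (22,12,arg); (22,16,fn)
final:
nodes: 0:c1, 2:c1, 3:app, 5:c3, 10:app, 11:c4, 12:app, 16:c3, 21:app, 22:app
edges: (3,0,fn); (3,2,arg); (10,3,fn); (10,5,arg); (12,3,fn); (12,11,arg); (21,12,fn); (21,22,arg); (22,12,arg); (22,16,fn)


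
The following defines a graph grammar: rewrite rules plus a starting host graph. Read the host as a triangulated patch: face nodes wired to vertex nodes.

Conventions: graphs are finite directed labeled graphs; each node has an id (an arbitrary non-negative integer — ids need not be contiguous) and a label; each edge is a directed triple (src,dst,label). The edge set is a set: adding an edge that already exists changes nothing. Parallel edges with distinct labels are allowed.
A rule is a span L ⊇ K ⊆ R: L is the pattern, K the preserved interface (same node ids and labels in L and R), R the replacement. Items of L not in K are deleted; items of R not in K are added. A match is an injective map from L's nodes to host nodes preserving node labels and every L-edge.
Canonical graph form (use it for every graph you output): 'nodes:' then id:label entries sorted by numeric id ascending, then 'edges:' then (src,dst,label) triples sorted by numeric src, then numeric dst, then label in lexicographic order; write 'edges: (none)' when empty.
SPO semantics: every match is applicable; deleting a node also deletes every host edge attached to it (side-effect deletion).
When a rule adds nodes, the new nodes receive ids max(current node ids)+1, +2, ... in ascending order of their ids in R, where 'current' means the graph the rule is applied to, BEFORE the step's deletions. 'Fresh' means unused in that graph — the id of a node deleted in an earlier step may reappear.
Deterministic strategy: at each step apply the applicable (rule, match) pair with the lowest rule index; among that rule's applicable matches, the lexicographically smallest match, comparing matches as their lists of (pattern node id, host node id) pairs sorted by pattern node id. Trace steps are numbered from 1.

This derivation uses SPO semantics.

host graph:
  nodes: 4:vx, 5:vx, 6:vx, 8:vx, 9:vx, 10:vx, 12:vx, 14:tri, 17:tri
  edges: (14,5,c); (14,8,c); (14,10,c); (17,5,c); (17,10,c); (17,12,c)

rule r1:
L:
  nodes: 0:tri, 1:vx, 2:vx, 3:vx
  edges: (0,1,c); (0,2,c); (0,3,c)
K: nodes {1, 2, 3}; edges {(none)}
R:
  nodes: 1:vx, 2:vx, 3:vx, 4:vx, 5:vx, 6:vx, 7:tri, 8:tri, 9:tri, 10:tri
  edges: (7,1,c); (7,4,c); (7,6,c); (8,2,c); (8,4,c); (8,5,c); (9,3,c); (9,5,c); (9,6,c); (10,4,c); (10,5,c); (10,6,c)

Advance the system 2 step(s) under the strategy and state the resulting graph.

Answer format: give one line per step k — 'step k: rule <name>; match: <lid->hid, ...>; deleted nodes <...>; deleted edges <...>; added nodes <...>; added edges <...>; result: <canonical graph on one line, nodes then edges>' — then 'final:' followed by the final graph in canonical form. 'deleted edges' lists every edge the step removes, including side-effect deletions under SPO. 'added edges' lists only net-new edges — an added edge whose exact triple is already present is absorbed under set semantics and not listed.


step 1: rule r1; match: 0->14, 1->5, 2->8, 3->10; deleted nodes 14; deleted edges (14,5,c); (14,8,c); (14,10,c); added nodes 18, 19, 20, 21, 22, 23, 24; added edges (21,5,c); (21,18,c); (21,20,c); (22,8,c); (22,18,c); (22,19,c); (23,10,c); (23,19,c); (23,20,c); (24,18,c); (24,19,c); (24,20,c); result: nodes: 4:vx, 5:vx, 6:vx, 8:vx, 9:vx, 10:vx, 12:vx, 17:tri, 18:vx, 19:vx, 20:vx, 21:tri, 22:tri, 23:tri, 24:tri edges: (17,5,c); (17,10,c); (17,12,c); (21,5,c); (21,18,c); (21,20,c); (22,8,c); (22,18,c); (22,19,c); (23,10,c); (23,19,c); (23,20,c); (24,18,c); (24,19,c); (24,20,c)
step 2: rule r1; match: 0->17, 1->5, 2->10, 3->12; deleted nodes 17; deleted edges (17,5,c); (17,10,c); (17,12,c); added nodes 25, 26, 27, 28, 29, 30, 31; added edges (28,5,c); (28,25,c); (28,27,c); (29,10,c); (29,25,c); (29,26,c); (30,12,c); (30,26,c); (30,27,c); (31,25,c); (31,26,c); (31,27,c); result: nodes: 4:vx, 5:vx, 6:vx, 8:vx, 9:vx, 10:vx, 12:vx, 18:vx, 19:vx, 20:vx, 21:tri, 22:tri, 23:tri, 24:tri, 25:vx, 26:vx, 27:vx, 28:tri, 29:tri, 30:tri, 31:tri edges: (21,5,c); (21,18,c); (21,20,c); (22,8,c); (22,18,c); (22,19,c); (23,10,c); (23,19,c); (23,20,c); (24,18,c); (24,19,c); (24,20,c); (28,5,c); (28,25,c); (28,27,c); (29,10,c); (29,25,c); (29,26,c); (30,12,c); (30,26,c); (30,27,c); (31,25,c); (31,26,c); (31,27,c)
final:
nodes: 4:vx, 5:vx, 6:vx, 8:vx, 9:vx, 10:vx, 12:vx, 18:vx, 19:vx, 20:vx, 21:tri, 22:tri, 23:tri, 24:tri, 25:vx, 26:vx, 27:vx, 28:tri, 29:tri, 30:tri, 31:tri
edges: (21,5,c); (21,18,c); (21,20,c); (22,8,c); (22,18,c); (22,19,c); (23,10,c); (23,19,c); (23,20,c); (24,18,c); (24,19,c); (24,20,c); (28,5,c); (28,25,c); (28,27,c); (29,10,c); (29,25,c); (29,26,c); (30,12,c); (30,26,c); (30,27,c); (31,25,c); (31,26,c); (31,27,c)
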